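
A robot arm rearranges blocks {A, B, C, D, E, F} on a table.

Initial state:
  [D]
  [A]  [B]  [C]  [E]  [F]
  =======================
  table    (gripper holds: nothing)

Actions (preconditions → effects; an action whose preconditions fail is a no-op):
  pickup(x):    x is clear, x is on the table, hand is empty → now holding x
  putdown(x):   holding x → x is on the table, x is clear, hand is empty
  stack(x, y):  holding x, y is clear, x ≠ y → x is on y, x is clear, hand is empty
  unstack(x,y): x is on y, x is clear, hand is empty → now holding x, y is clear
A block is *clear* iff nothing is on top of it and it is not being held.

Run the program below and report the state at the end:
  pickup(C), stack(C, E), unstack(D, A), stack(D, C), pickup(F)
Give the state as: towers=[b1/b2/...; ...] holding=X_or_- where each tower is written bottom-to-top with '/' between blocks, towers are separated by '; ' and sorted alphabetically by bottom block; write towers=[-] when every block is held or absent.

towers=[A; B; E/C/D] holding=F

step 1 (pickup(C)): towers=[A/D; B; E; F] holding=C
step 2 (stack(C, E)): towers=[A/D; B; E/C; F] holding=-
step 3 (unstack(D, A)): towers=[A; B; E/C; F] holding=D
step 4 (stack(D, C)): towers=[A; B; E/C/D; F] holding=-
step 5 (pickup(F)): towers=[A; B; E/C/D] holding=F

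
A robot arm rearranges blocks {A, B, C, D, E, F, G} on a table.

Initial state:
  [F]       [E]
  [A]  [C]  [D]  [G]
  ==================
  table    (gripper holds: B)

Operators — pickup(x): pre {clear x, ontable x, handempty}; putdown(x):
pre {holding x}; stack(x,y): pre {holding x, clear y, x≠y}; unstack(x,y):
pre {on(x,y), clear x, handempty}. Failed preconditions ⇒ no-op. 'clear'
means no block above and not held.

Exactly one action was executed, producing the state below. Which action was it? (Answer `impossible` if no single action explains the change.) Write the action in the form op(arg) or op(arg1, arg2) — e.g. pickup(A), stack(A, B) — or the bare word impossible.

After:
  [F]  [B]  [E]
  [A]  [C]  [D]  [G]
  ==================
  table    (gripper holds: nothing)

stack(B, C)

target: towers=[A/F; C/B; D/E; G] holding=-
        putdown(B) → towers=[A/F; B; C; D/E; G] holding=-
       stack(B, F) → towers=[A/F/B; C; D/E; G] holding=-
       stack(B, G) → towers=[A/F; C; D/E; G/B] holding=-
       stack(B, E) → towers=[A/F; C; D/E/B; G] holding=-
       stack(B, C) → towers=[A/F; C/B; D/E; G] holding=-  ← match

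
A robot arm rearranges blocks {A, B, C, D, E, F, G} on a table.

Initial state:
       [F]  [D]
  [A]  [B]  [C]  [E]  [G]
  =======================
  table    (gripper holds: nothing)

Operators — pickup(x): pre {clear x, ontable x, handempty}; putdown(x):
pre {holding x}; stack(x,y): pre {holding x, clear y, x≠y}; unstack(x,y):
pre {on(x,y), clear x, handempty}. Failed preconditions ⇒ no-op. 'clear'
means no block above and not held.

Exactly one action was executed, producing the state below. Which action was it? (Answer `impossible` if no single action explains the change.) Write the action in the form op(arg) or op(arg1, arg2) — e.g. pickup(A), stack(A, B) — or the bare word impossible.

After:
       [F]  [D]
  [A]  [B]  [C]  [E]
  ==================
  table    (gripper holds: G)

pickup(G)

target: towers=[A; B/F; C/D; E] holding=G
     unstack(F, B) → towers=[A; B; C/D; E; G] holding=F
         pickup(G) → towers=[A; B/F; C/D; E] holding=G  ← match
     unstack(D, C) → towers=[A; B/F; C; E; G] holding=D
         pickup(A) → towers=[B/F; C/D; E; G] holding=A
         pickup(E) → towers=[A; B/F; C/D; G] holding=E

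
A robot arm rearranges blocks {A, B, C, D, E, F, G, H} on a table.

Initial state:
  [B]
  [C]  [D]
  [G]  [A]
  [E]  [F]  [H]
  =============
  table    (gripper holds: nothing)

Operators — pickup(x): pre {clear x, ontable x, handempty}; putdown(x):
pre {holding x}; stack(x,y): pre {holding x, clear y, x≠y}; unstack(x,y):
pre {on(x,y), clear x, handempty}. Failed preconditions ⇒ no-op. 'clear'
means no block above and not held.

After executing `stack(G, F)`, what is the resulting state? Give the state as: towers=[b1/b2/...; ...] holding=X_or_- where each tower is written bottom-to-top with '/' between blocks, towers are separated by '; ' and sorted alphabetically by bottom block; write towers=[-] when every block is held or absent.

before: towers=[E/G/C/B; F/A/D; H] holding=-
pre[stack(G, F)]: holding(G) fail, clear(F) fail, G≠F ok
holding(G), clear(F) unmet → stack(G, F) is a no-op
after:  towers=[E/G/C/B; F/A/D; H] holding=-

towers=[E/G/C/B; F/A/D; H] holding=-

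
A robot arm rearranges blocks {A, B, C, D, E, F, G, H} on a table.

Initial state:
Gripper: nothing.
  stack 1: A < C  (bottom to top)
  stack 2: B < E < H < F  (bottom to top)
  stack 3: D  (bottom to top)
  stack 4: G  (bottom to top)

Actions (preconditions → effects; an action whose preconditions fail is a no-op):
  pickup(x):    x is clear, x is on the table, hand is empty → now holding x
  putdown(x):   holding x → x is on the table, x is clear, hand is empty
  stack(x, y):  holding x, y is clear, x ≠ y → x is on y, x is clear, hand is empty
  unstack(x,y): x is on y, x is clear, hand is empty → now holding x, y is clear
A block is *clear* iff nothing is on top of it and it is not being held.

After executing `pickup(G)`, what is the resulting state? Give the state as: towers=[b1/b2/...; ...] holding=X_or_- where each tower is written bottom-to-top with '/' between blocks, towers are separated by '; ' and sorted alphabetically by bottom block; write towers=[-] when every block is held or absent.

towers=[A/C; B/E/H/F; D] holding=G

before: towers=[A/C; B/E/H/F; D; G] holding=-
pre[pickup(G)]: clear(G) ✓, ontable(G) ✓, handempty ✓
all met → apply pickup(G)
after:  towers=[A/C; B/E/H/F; D] holding=G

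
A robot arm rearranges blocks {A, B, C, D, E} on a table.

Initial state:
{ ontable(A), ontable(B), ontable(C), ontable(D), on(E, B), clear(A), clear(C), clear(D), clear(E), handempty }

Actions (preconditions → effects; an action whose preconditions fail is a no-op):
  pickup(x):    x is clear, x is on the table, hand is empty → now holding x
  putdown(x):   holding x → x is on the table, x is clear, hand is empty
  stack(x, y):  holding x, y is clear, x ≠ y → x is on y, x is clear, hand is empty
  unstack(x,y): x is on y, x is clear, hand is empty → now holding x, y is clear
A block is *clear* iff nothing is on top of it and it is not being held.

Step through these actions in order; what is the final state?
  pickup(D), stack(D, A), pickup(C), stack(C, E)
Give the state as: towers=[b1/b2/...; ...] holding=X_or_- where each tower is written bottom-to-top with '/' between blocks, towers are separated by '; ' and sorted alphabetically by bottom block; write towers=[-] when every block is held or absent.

step 1 (pickup(D)): towers=[A; B/E; C] holding=D
step 2 (stack(D, A)): towers=[A/D; B/E; C] holding=-
step 3 (pickup(C)): towers=[A/D; B/E] holding=C
step 4 (stack(C, E)): towers=[A/D; B/E/C] holding=-

towers=[A/D; B/E/C] holding=-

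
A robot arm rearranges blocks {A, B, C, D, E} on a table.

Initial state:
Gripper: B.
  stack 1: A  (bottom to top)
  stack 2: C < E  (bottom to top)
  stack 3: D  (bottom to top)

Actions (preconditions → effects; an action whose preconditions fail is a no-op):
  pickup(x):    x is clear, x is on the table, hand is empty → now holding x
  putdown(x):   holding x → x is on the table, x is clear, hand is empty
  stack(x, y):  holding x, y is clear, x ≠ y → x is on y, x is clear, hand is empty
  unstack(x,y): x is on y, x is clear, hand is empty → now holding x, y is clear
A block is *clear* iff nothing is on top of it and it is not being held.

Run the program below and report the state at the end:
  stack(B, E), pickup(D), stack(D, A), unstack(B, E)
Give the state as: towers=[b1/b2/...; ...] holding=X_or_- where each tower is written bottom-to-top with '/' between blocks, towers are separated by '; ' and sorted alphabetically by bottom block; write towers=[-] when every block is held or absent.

towers=[A/D; C/E] holding=B

step 1 (stack(B, E)): towers=[A; C/E/B; D] holding=-
step 2 (pickup(D)): towers=[A; C/E/B] holding=D
step 3 (stack(D, A)): towers=[A/D; C/E/B] holding=-
step 4 (unstack(B, E)): towers=[A/D; C/E] holding=B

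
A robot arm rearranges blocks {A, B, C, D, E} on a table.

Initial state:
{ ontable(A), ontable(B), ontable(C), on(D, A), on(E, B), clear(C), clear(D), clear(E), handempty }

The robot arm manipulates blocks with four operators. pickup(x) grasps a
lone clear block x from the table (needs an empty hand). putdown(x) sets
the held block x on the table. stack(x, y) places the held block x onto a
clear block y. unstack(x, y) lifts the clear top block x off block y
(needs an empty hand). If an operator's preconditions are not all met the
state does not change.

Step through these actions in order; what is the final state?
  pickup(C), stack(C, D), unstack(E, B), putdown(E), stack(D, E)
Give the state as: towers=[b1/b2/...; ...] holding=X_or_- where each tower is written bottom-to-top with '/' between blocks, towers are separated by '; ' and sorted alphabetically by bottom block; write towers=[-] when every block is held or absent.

towers=[A/D/C; B; E] holding=-

step 1 (pickup(C)): towers=[A/D; B/E] holding=C
step 2 (stack(C, D)): towers=[A/D/C; B/E] holding=-
step 3 (unstack(E, B)): towers=[A/D/C; B] holding=E
step 4 (putdown(E)): towers=[A/D/C; B; E] holding=-
step 5 (stack(D, E)) [no-op]: towers=[A/D/C; B; E] holding=-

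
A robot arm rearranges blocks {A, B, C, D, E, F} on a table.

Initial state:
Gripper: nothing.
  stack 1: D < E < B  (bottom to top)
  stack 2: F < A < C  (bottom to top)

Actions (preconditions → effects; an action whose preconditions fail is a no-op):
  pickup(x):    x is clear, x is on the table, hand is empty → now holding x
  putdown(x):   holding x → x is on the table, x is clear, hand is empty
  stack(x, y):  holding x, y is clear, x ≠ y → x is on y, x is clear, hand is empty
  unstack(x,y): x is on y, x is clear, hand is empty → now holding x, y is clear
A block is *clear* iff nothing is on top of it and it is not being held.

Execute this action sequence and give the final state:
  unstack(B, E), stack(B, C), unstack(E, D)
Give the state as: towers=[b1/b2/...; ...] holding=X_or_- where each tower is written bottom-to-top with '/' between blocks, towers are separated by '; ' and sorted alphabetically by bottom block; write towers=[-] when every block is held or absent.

step 1 (unstack(B, E)): towers=[D/E; F/A/C] holding=B
step 2 (stack(B, C)): towers=[D/E; F/A/C/B] holding=-
step 3 (unstack(E, D)): towers=[D; F/A/C/B] holding=E

towers=[D; F/A/C/B] holding=E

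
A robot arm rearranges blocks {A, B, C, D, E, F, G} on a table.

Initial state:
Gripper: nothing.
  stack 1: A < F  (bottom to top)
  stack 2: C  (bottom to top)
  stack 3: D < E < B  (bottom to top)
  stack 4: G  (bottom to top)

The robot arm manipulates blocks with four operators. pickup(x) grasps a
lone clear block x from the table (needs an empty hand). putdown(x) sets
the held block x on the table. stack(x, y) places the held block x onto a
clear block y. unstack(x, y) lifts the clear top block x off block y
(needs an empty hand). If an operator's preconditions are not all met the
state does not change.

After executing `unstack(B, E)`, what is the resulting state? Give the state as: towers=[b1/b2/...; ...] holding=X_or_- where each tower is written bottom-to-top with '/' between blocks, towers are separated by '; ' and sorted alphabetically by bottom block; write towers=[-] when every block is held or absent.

towers=[A/F; C; D/E; G] holding=B

before: towers=[A/F; C; D/E/B; G] holding=-
pre[unstack(B, E)]: on(B,E) ✓, clear(B) ✓, handempty ✓
all met → apply unstack(B, E)
after:  towers=[A/F; C; D/E; G] holding=B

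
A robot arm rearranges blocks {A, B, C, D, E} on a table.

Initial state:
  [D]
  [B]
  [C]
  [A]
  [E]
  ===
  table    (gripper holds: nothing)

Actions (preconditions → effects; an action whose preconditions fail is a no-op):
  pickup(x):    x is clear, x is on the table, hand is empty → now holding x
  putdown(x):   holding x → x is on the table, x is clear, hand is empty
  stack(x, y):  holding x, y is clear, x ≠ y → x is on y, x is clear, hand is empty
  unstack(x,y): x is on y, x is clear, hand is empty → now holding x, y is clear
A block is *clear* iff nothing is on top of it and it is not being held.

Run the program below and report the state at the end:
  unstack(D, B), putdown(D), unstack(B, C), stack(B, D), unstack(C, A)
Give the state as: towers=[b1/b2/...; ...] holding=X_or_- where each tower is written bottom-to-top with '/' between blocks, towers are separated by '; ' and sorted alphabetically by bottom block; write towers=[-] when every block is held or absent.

step 1 (unstack(D, B)): towers=[E/A/C/B] holding=D
step 2 (putdown(D)): towers=[D; E/A/C/B] holding=-
step 3 (unstack(B, C)): towers=[D; E/A/C] holding=B
step 4 (stack(B, D)): towers=[D/B; E/A/C] holding=-
step 5 (unstack(C, A)): towers=[D/B; E/A] holding=C

towers=[D/B; E/A] holding=C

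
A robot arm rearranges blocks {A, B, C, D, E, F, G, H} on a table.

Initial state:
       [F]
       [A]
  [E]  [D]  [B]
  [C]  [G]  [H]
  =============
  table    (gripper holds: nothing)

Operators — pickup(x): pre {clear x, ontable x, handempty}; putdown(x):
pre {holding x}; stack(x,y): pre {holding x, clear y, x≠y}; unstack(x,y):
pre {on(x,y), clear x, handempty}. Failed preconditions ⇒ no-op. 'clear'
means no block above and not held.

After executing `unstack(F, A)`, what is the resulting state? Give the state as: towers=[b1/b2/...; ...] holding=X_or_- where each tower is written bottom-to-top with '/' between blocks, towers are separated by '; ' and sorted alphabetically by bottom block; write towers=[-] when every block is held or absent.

before: towers=[C/E; G/D/A/F; H/B] holding=-
pre[unstack(F, A)]: on(F,A) yes, clear(F) yes, handempty yes
all met → apply unstack(F, A)
after:  towers=[C/E; G/D/A; H/B] holding=F

towers=[C/E; G/D/A; H/B] holding=F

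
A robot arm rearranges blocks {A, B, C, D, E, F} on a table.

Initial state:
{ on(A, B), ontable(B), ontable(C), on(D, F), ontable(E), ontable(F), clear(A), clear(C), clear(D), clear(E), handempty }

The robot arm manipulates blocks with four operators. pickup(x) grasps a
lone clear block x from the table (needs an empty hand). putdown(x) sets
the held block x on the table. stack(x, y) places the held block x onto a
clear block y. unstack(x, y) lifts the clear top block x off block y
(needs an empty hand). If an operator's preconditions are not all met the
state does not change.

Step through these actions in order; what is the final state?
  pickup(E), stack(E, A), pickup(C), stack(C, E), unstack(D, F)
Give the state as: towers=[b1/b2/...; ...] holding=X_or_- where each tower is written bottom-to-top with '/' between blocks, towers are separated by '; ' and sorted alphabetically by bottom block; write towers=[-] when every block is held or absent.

step 1 (pickup(E)): towers=[B/A; C; F/D] holding=E
step 2 (stack(E, A)): towers=[B/A/E; C; F/D] holding=-
step 3 (pickup(C)): towers=[B/A/E; F/D] holding=C
step 4 (stack(C, E)): towers=[B/A/E/C; F/D] holding=-
step 5 (unstack(D, F)): towers=[B/A/E/C; F] holding=D

towers=[B/A/E/C; F] holding=D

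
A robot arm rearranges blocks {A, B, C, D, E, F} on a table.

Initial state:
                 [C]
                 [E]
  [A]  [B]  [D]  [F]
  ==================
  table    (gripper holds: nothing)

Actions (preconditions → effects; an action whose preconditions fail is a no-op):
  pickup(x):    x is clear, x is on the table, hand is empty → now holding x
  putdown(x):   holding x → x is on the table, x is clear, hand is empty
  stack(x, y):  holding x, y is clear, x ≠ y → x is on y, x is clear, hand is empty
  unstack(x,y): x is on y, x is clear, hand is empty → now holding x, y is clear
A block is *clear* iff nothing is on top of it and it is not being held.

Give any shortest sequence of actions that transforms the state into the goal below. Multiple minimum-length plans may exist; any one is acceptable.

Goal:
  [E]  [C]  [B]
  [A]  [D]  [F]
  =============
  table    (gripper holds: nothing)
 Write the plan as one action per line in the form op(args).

unstack(C, E)
stack(C, D)
unstack(E, F)
stack(E, A)
pickup(B)
stack(B, F)

step 1 (unstack(C, E)): towers=[A; B; D; F/E] holding=C
step 2 (stack(C, D)): towers=[A; B; D/C; F/E] holding=-
step 3 (unstack(E, F)): towers=[A; B; D/C; F] holding=E
step 4 (stack(E, A)): towers=[A/E; B; D/C; F] holding=-
step 5 (pickup(B)): towers=[A/E; D/C; F] holding=B
step 6 (stack(B, F)): towers=[A/E; D/C; F/B] holding=-
goal check: towers=[A/E; D/C; F/B] holding=- — reached (length 6, optimal by BFS)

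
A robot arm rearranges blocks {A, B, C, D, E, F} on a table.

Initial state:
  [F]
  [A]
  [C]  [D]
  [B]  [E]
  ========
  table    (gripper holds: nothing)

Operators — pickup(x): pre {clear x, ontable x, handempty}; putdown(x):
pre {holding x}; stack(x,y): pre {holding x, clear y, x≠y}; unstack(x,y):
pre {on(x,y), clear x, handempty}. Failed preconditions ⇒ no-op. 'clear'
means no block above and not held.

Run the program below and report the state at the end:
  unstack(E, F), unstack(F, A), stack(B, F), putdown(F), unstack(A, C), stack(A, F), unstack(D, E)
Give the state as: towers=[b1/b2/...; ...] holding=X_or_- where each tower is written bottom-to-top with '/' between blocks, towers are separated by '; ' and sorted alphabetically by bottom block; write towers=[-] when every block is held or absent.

step 1 (unstack(E, F)) [no-op]: towers=[B/C/A/F; E/D] holding=-
step 2 (unstack(F, A)): towers=[B/C/A; E/D] holding=F
step 3 (stack(B, F)) [no-op]: towers=[B/C/A; E/D] holding=F
step 4 (putdown(F)): towers=[B/C/A; E/D; F] holding=-
step 5 (unstack(A, C)): towers=[B/C; E/D; F] holding=A
step 6 (stack(A, F)): towers=[B/C; E/D; F/A] holding=-
step 7 (unstack(D, E)): towers=[B/C; E; F/A] holding=D

towers=[B/C; E; F/A] holding=D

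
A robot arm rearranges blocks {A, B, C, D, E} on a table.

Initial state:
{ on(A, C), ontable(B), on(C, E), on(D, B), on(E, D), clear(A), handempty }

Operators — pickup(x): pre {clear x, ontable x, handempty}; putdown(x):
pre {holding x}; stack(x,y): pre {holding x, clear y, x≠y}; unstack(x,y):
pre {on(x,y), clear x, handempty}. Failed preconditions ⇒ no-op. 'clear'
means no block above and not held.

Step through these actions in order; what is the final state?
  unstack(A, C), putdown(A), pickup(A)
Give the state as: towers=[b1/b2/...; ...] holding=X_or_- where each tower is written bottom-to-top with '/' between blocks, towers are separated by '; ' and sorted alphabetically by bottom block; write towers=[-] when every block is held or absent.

towers=[B/D/E/C] holding=A

step 1 (unstack(A, C)): towers=[B/D/E/C] holding=A
step 2 (putdown(A)): towers=[A; B/D/E/C] holding=-
step 3 (pickup(A)): towers=[B/D/E/C] holding=A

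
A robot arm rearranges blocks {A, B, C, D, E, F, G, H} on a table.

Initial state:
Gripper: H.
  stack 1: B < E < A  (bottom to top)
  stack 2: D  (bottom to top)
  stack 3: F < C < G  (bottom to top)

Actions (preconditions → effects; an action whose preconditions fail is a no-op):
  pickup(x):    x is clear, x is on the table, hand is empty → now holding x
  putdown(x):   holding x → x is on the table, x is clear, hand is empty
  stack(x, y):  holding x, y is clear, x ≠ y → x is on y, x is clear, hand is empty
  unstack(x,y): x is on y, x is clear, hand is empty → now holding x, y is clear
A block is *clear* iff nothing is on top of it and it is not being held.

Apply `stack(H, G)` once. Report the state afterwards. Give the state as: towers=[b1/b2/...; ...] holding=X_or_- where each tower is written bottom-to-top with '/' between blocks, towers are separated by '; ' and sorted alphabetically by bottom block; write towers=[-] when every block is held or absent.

before: towers=[B/E/A; D; F/C/G] holding=H
pre[stack(H, G)]: holding(H) ✓, clear(G) ✓, H≠G ✓
all met → apply stack(H, G)
after:  towers=[B/E/A; D; F/C/G/H] holding=-

towers=[B/E/A; D; F/C/G/H] holding=-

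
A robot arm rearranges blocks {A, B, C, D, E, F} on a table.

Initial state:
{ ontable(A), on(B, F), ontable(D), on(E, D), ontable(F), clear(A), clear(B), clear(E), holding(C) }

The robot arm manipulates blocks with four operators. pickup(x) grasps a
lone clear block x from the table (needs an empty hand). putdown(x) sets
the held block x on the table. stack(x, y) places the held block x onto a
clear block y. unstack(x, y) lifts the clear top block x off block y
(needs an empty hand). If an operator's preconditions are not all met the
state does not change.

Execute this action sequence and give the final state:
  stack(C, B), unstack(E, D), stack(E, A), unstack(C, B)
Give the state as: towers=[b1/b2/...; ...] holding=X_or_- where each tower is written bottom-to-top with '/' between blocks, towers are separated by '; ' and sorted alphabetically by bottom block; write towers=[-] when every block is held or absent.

towers=[A/E; D; F/B] holding=C

step 1 (stack(C, B)): towers=[A; D/E; F/B/C] holding=-
step 2 (unstack(E, D)): towers=[A; D; F/B/C] holding=E
step 3 (stack(E, A)): towers=[A/E; D; F/B/C] holding=-
step 4 (unstack(C, B)): towers=[A/E; D; F/B] holding=C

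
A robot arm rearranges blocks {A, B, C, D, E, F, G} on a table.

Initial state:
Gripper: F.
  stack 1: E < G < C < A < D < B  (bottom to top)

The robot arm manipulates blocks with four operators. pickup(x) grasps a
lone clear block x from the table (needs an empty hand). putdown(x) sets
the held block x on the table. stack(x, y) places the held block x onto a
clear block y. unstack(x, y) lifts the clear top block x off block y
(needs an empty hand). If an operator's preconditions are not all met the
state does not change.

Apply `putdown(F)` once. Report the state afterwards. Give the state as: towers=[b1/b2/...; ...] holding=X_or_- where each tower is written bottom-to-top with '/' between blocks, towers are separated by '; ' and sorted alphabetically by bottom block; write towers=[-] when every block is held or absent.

before: towers=[E/G/C/A/D/B] holding=F
pre[putdown(F)]: holding(F) ok
all met → apply putdown(F)
after:  towers=[E/G/C/A/D/B; F] holding=-

towers=[E/G/C/A/D/B; F] holding=-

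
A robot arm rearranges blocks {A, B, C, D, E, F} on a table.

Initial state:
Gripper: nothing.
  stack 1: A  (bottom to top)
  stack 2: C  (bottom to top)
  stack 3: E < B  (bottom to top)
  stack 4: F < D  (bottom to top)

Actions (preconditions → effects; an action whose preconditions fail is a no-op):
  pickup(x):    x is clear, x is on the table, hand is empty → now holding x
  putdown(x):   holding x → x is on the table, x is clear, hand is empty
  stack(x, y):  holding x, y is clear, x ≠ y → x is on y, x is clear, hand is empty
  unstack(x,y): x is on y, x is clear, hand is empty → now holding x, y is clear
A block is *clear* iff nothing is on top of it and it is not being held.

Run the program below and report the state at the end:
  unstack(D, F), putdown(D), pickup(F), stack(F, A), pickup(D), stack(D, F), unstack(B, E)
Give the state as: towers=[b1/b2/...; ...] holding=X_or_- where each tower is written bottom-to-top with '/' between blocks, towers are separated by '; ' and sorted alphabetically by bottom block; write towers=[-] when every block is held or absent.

towers=[A/F/D; C; E] holding=B

step 1 (unstack(D, F)): towers=[A; C; E/B; F] holding=D
step 2 (putdown(D)): towers=[A; C; D; E/B; F] holding=-
step 3 (pickup(F)): towers=[A; C; D; E/B] holding=F
step 4 (stack(F, A)): towers=[A/F; C; D; E/B] holding=-
step 5 (pickup(D)): towers=[A/F; C; E/B] holding=D
step 6 (stack(D, F)): towers=[A/F/D; C; E/B] holding=-
step 7 (unstack(B, E)): towers=[A/F/D; C; E] holding=B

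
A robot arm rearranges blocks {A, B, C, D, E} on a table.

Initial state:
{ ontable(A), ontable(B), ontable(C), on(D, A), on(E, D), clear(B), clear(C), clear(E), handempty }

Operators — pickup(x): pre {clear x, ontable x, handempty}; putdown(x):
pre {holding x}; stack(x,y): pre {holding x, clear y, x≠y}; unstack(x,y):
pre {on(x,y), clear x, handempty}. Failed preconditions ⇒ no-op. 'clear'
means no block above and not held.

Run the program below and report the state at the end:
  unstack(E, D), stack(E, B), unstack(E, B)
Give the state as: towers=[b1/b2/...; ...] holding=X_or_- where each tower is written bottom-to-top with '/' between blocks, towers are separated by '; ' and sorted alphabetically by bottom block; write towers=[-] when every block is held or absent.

towers=[A/D; B; C] holding=E

step 1 (unstack(E, D)): towers=[A/D; B; C] holding=E
step 2 (stack(E, B)): towers=[A/D; B/E; C] holding=-
step 3 (unstack(E, B)): towers=[A/D; B; C] holding=E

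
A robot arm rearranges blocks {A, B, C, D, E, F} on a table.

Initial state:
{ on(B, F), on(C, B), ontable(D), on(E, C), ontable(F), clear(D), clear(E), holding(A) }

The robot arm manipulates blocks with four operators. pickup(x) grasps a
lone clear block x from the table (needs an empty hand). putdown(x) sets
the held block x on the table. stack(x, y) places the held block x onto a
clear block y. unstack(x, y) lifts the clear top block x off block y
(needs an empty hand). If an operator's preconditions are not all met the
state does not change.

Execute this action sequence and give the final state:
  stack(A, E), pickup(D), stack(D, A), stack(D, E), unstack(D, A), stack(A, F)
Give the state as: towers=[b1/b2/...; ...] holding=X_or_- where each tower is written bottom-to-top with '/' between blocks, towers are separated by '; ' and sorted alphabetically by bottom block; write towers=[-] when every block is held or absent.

towers=[F/B/C/E/A] holding=D

step 1 (stack(A, E)): towers=[D; F/B/C/E/A] holding=-
step 2 (pickup(D)): towers=[F/B/C/E/A] holding=D
step 3 (stack(D, A)): towers=[F/B/C/E/A/D] holding=-
step 4 (stack(D, E)) [no-op]: towers=[F/B/C/E/A/D] holding=-
step 5 (unstack(D, A)): towers=[F/B/C/E/A] holding=D
step 6 (stack(A, F)) [no-op]: towers=[F/B/C/E/A] holding=D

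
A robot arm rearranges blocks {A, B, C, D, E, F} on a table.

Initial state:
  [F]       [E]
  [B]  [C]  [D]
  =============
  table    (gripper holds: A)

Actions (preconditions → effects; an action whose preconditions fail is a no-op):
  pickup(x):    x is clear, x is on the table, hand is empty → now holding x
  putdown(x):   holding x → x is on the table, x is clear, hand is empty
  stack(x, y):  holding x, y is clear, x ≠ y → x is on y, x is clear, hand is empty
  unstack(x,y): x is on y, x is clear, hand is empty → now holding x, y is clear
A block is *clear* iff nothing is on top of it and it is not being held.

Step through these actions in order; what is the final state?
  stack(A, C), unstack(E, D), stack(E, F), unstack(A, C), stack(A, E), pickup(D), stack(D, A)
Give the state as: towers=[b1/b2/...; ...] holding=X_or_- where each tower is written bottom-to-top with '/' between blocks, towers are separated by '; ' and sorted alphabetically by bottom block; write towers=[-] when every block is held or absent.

towers=[B/F/E/A/D; C] holding=-

step 1 (stack(A, C)): towers=[B/F; C/A; D/E] holding=-
step 2 (unstack(E, D)): towers=[B/F; C/A; D] holding=E
step 3 (stack(E, F)): towers=[B/F/E; C/A; D] holding=-
step 4 (unstack(A, C)): towers=[B/F/E; C; D] holding=A
step 5 (stack(A, E)): towers=[B/F/E/A; C; D] holding=-
step 6 (pickup(D)): towers=[B/F/E/A; C] holding=D
step 7 (stack(D, A)): towers=[B/F/E/A/D; C] holding=-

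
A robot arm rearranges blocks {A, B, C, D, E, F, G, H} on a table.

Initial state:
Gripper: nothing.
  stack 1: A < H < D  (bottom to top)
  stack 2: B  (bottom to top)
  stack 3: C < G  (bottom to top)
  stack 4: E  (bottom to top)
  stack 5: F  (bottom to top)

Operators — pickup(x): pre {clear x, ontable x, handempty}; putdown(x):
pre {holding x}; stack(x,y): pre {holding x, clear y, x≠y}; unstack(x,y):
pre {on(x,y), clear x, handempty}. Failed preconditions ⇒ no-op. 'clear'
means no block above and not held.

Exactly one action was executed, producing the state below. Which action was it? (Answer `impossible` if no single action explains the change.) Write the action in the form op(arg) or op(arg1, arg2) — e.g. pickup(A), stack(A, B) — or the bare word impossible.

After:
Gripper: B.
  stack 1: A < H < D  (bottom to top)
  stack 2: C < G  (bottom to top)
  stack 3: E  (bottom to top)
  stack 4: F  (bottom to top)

pickup(B)

target: towers=[A/H/D; C/G; E; F] holding=B
     unstack(G, C) → towers=[A/H/D; B; C; E; F] holding=G
         pickup(E) → towers=[A/H/D; B; C/G; F] holding=E
         pickup(B) → towers=[A/H/D; C/G; E; F] holding=B  ← match
         pickup(F) → towers=[A/H/D; B; C/G; E] holding=F
     unstack(D, H) → towers=[A/H; B; C/G; E; F] holding=D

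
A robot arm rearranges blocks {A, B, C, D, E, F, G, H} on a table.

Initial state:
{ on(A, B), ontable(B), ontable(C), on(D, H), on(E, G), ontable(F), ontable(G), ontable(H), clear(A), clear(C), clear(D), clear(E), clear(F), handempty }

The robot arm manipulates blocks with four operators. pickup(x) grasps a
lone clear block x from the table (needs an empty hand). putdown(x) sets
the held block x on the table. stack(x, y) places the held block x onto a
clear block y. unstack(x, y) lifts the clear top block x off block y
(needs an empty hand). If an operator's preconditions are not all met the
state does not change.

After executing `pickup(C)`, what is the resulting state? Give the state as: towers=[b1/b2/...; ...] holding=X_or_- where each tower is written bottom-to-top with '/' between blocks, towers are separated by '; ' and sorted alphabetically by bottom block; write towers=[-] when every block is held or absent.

before: towers=[B/A; C; F; G/E; H/D] holding=-
pre[pickup(C)]: clear(C) ✓, ontable(C) ✓, handempty ✓
all met → apply pickup(C)
after:  towers=[B/A; F; G/E; H/D] holding=C

towers=[B/A; F; G/E; H/D] holding=C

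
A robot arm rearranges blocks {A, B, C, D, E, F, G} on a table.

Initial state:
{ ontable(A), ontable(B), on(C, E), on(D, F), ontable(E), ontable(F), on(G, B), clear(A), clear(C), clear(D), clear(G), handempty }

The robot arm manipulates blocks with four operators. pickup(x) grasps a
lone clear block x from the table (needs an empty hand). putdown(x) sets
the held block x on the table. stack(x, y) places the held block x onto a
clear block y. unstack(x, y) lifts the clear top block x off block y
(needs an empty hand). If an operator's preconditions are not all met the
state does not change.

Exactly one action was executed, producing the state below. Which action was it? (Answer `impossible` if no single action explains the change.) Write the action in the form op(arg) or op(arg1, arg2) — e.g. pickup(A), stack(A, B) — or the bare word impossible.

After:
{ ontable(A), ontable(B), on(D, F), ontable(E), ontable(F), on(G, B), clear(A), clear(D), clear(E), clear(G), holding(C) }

unstack(C, E)

target: towers=[A; B/G; E; F/D] holding=C
     unstack(G, B) → towers=[A; B; E/C; F/D] holding=G
     unstack(D, F) → towers=[A; B/G; E/C; F] holding=D
         pickup(A) → towers=[B/G; E/C; F/D] holding=A
     unstack(C, E) → towers=[A; B/G; E; F/D] holding=C  ← match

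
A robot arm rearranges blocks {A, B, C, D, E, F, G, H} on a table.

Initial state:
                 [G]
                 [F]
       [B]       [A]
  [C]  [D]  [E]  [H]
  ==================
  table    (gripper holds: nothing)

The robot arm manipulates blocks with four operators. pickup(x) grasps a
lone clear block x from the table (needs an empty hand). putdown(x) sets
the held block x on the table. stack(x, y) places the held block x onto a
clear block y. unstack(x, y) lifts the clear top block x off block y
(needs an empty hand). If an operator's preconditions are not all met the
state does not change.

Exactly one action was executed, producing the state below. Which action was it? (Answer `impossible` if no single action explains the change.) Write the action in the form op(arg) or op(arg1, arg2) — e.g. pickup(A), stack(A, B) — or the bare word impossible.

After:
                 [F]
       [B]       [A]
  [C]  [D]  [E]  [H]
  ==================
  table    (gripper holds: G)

target: towers=[C; D/B; E; H/A/F] holding=G
     unstack(G, F) → towers=[C; D/B; E; H/A/F] holding=G  ← match
         pickup(E) → towers=[C; D/B; H/A/F/G] holding=E
     unstack(B, D) → towers=[C; D; E; H/A/F/G] holding=B
         pickup(C) → towers=[D/B; E; H/A/F/G] holding=C

unstack(G, F)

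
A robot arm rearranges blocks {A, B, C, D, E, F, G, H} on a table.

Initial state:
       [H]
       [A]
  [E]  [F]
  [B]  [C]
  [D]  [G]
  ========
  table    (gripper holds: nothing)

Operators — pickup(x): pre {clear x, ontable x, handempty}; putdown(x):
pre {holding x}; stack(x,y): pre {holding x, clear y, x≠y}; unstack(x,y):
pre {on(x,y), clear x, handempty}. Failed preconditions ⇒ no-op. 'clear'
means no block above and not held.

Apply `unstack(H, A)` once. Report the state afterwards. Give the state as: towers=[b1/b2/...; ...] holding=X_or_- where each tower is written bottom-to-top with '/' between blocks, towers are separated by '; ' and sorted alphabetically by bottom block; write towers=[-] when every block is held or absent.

before: towers=[D/B/E; G/C/F/A/H] holding=-
pre[unstack(H, A)]: on(H,A) ✓, clear(H) ✓, handempty ✓
all met → apply unstack(H, A)
after:  towers=[D/B/E; G/C/F/A] holding=H

towers=[D/B/E; G/C/F/A] holding=H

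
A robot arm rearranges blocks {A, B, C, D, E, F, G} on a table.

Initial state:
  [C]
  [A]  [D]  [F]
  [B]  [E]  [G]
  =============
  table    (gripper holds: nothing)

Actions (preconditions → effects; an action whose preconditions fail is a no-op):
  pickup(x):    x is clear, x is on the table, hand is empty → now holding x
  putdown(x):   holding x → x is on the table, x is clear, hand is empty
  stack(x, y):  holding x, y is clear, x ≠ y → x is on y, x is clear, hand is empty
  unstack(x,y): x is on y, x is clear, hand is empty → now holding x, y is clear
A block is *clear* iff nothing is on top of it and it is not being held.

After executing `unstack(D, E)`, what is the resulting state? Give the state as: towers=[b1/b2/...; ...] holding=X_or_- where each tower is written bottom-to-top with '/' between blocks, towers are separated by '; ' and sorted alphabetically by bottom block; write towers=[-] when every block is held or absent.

towers=[B/A/C; E; G/F] holding=D

before: towers=[B/A/C; E/D; G/F] holding=-
pre[unstack(D, E)]: on(D,E) yes, clear(D) yes, handempty yes
all met → apply unstack(D, E)
after:  towers=[B/A/C; E; G/F] holding=D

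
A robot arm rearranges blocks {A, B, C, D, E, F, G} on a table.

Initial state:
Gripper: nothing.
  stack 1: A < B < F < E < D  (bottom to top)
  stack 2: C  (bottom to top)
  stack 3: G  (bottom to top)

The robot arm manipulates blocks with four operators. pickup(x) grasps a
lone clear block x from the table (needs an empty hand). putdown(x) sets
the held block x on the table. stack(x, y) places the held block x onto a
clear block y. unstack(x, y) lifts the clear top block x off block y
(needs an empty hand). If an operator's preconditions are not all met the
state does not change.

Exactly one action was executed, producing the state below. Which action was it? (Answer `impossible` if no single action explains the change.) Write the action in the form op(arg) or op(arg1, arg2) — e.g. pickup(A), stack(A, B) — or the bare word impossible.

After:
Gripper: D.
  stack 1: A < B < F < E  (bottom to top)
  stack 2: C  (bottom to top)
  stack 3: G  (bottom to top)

unstack(D, E)

target: towers=[A/B/F/E; C; G] holding=D
         pickup(G) → towers=[A/B/F/E/D; C] holding=G
     unstack(D, E) → towers=[A/B/F/E; C; G] holding=D  ← match
         pickup(C) → towers=[A/B/F/E/D; G] holding=C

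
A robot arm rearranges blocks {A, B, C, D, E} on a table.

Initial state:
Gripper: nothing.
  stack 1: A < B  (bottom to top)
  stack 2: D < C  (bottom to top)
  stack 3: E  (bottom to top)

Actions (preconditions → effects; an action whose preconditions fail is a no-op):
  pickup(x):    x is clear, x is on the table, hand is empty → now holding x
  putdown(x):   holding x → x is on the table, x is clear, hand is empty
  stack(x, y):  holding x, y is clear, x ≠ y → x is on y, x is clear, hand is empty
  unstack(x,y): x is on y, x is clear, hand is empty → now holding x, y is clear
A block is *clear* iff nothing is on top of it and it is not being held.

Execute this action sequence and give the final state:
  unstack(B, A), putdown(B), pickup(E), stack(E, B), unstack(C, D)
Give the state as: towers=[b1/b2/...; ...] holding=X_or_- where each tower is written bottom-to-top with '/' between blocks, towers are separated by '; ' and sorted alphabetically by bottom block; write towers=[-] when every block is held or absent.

towers=[A; B/E; D] holding=C

step 1 (unstack(B, A)): towers=[A; D/C; E] holding=B
step 2 (putdown(B)): towers=[A; B; D/C; E] holding=-
step 3 (pickup(E)): towers=[A; B; D/C] holding=E
step 4 (stack(E, B)): towers=[A; B/E; D/C] holding=-
step 5 (unstack(C, D)): towers=[A; B/E; D] holding=C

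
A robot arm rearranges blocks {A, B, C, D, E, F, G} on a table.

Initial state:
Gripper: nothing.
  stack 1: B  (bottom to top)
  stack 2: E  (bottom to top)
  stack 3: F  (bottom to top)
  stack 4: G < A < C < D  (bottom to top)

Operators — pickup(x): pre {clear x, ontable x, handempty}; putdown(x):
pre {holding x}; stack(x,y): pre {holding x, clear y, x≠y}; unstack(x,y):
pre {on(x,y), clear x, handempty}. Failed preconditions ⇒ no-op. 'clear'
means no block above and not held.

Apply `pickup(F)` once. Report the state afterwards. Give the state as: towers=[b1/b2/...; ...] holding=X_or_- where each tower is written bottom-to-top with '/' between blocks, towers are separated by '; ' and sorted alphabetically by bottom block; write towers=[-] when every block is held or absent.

towers=[B; E; G/A/C/D] holding=F

before: towers=[B; E; F; G/A/C/D] holding=-
pre[pickup(F)]: clear(F) yes, ontable(F) yes, handempty yes
all met → apply pickup(F)
after:  towers=[B; E; G/A/C/D] holding=F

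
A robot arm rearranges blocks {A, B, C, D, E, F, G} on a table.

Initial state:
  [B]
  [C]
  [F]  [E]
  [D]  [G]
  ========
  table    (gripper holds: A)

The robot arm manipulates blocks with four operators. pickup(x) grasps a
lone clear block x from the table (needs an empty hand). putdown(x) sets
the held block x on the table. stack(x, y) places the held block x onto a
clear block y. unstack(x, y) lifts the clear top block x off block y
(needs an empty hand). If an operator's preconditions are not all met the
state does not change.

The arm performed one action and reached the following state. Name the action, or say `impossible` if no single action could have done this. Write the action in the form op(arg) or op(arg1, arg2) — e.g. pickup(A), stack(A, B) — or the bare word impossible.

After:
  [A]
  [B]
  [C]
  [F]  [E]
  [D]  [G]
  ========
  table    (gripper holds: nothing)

stack(A, B)

target: towers=[D/F/C/B/A; G/E] holding=-
        putdown(A) → towers=[A; D/F/C/B; G/E] holding=-
       stack(A, B) → towers=[D/F/C/B/A; G/E] holding=-  ← match
       stack(A, E) → towers=[D/F/C/B; G/E/A] holding=-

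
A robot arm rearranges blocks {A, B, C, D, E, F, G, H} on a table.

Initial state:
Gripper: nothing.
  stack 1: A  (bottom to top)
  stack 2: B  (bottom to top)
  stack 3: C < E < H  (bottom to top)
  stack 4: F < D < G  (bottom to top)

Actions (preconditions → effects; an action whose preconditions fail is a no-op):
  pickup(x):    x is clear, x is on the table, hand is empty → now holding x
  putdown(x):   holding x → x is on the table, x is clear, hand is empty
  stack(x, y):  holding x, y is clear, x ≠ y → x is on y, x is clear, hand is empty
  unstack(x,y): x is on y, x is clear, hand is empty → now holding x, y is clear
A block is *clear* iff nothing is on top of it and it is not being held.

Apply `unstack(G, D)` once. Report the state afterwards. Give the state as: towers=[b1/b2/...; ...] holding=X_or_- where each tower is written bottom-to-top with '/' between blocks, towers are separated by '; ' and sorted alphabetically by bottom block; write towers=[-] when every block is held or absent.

before: towers=[A; B; C/E/H; F/D/G] holding=-
pre[unstack(G, D)]: on(G,D) ok, clear(G) ok, handempty ok
all met → apply unstack(G, D)
after:  towers=[A; B; C/E/H; F/D] holding=G

towers=[A; B; C/E/H; F/D] holding=G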